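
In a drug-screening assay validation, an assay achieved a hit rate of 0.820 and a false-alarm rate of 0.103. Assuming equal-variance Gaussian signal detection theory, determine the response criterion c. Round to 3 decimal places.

c = 0.175

z(H) = 0.9154
z(FA) = -1.2646
c = −½·[z(H) + z(FA)] = −0.5 × (0.9154 + (-1.2646)) = 0.1746
c > 0: the assay has a conservative response bias.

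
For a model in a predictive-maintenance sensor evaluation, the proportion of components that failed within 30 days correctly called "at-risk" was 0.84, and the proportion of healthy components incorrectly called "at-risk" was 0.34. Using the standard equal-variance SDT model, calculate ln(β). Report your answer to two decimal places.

ln β = -0.41

z(H) = z(0.84) = 0.994
z(FA) = z(0.34) = -0.412
ln β = −½·[z(H)² − z(FA)²] = −0.5 × (0.988 − 0.170) = -0.409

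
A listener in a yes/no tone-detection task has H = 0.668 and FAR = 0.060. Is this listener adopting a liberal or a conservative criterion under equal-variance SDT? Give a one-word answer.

conservative

z(H) = 0.434, z(FA) = -1.555
c = −½·(z(H) + z(FA)) = 0.5605
c > 0 → conservative criterion (biased toward responding “no”).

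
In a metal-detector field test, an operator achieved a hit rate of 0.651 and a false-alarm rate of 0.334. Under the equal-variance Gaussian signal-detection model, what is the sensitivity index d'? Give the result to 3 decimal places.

d' = 0.817

z(H) = 0.3880
z(FA) = -0.4289
d' = z(H) − z(FA) = 0.3880 − (-0.4289) = 0.8169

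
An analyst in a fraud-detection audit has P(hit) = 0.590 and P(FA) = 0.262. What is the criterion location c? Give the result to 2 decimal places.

Φ⁻¹(H) = Φ⁻¹(0.590) = 0.2275
Φ⁻¹(FA) = Φ⁻¹(0.262) = -0.6372
c = −½·[z(H) + z(FA)] = −0.5 × (0.2275 + (-0.6372)) = 0.20485

c = 0.20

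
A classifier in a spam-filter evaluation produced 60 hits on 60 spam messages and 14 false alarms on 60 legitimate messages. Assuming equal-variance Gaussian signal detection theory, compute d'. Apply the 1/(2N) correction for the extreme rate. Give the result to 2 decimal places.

The hit rate is 60/60 = 1, so apply the 1/(2N) correction: H → 1 − 1/(2·60) = 0.99167.
z(H) = z(0.99167) = 2.394
z(FA) = z(0.23333) = -0.728
d' = 2.394 − (-0.728) = 3.122

d' = 3.12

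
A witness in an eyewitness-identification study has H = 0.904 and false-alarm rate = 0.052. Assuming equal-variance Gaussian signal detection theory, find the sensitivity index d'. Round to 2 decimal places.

z(H) = z(0.904) = 1.3047
z(FA) = z(0.052) = -1.6258
d' = z(H) − z(FA) = 1.3047 − (-1.6258) = 2.9305

d' = 2.93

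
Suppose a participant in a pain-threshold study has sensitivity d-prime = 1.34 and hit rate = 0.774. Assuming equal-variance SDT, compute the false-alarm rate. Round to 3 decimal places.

z(hit rate) = z(0.774) = 0.7521
z(FA) = z(H) − d' = 0.7521 − 1.34 = -0.5879
false-alarm rate = Φ(-0.5879) = 0.2783

false-alarm rate = 0.278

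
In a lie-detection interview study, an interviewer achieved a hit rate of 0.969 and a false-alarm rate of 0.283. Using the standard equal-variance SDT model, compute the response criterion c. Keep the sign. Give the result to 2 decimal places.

c = -0.65

Φ⁻¹(0.969) = 1.8663, Φ⁻¹(0.283) = -0.5740
c = −½·[z(H) + z(FA)] = −0.5 × (1.8663 + (-0.5740)) = -0.64615
c < 0: the interviewer has a liberal response bias.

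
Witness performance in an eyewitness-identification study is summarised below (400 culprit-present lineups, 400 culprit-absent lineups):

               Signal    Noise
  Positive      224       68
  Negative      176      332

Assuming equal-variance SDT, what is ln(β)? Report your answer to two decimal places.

ln β = 0.44

H = 224/400 = 0.5600
FA = 68/400 = 0.1700
z(H) = 0.151
z(FA) = -0.954
ln β = −½·[z(H)² − z(FA)²] = −0.5 × (0.023 − 0.910) = 0.4435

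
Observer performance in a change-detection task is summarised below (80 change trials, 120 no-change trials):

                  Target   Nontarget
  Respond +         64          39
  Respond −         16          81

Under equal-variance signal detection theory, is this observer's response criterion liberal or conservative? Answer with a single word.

z(H) = 0.842, z(FA) = -0.454
c = −½·(z(H) + z(FA)) = -0.194
c < 0 → liberal criterion (biased toward responding “yes”).

liberal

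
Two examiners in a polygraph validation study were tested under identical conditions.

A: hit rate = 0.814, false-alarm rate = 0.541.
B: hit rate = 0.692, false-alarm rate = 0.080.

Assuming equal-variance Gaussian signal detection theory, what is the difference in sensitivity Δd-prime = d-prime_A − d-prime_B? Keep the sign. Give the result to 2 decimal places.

A: z(0.814) = 0.893, z(0.541) = 0.103, d' = 0.790
B: z(0.692) = 0.502, z(0.080) = -1.405, d' = 1.907
Δd' = d'_A − d'_B = 0.790 − 1.907 = -1.117
B has the higher sensitivity.

Δd-prime = -1.12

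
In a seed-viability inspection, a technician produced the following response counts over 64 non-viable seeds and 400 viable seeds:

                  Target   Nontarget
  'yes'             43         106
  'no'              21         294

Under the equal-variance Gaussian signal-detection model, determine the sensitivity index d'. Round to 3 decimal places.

H = 43/64 = 0.6719
FA = 106/400 = 0.2650
z(H) = z(0.6719) = 0.4452
z(FA) = z(0.2650) = -0.6280
d' = z(H) − z(FA) = 0.4452 − (-0.6280) = 1.0732

d' = 1.073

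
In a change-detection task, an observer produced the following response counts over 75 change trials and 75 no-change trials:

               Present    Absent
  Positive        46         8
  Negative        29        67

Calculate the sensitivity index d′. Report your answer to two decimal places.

d′ = 1.53

H = 46/75 = 0.6133
FA = 8/75 = 0.1067
z(H) = z(0.6133) = 0.2879
z(FA) = z(0.1067) = -1.2443
d' = z(H) − z(FA) = 0.2879 − (-1.2443) = 1.5322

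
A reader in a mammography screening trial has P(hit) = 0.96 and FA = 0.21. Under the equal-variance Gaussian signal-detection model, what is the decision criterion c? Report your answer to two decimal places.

c = -0.47

z(H) = 1.7507
z(FA) = -0.8064
c = −½·[z(H) + z(FA)] = −0.5 × (1.7507 + (-0.8064)) = -0.47215
c < 0: the reader has a liberal response bias.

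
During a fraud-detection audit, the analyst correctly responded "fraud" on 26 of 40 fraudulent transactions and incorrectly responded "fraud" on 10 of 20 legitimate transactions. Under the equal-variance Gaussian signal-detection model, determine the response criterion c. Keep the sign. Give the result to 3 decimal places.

c = -0.193

H = 26/40 = 0.6500
FA = 10/20 = 0.5000
Φ⁻¹(H) = 0.3853
Φ⁻¹(FA) = 0.0000
c = −½·[z(H) + z(FA)] = −0.5 × (0.3853 + 0.0000) = -0.19265
c < 0: the analyst has a liberal response bias.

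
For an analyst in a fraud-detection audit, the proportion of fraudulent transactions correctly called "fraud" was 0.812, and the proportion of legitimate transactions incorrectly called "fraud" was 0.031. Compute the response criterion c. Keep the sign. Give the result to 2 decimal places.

c = 0.49

z(H) = z(0.812) = 0.8853
z(FA) = z(0.031) = -1.8663
c = −½·[z(H) + z(FA)] = −0.5 × (0.8853 + (-1.8663)) = 0.4905
c > 0: the analyst has a conservative response bias.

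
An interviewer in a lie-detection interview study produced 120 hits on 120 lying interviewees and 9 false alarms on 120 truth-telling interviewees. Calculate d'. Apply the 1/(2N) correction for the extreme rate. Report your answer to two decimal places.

d' = 4.08

The hit rate is 120/120 = 1, so apply the 1/(2N) correction: H → 1 − 1/(2·120) = 0.99583.
z(H) = z(0.99583) = 2.638
z(FA) = z(0.07500) = -1.440
d' = 2.638 − (-1.440) = 4.078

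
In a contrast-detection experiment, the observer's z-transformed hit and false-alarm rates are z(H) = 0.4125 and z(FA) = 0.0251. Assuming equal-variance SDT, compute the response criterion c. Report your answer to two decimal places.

c = -0.22

c = −½·[z(H) + z(FA)] = −½·(0.4125 + 0.0251) = -0.2188
c < 0: the observer has a liberal response bias.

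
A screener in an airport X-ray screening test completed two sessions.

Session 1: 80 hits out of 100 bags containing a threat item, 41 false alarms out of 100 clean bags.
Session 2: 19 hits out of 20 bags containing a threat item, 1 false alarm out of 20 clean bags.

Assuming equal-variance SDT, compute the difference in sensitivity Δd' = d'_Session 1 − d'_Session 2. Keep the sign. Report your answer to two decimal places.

Δd' = -2.22

Session 1: z(0.8000) = 0.842, z(0.4100) = -0.228, d' = 1.070
Session 2: z(0.9500) = 1.645, z(0.0500) = -1.645, d' = 3.290
Δd' = d'_Session 1 − d'_Session 2 = 1.070 − 3.290 = -2.220
Session 2 has the higher sensitivity.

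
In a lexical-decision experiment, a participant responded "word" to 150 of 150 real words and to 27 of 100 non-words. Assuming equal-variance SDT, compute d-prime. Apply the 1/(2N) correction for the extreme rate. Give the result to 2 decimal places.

The hit rate is 150/150 = 1, so apply the 1/(2N) correction: H → 1 − 1/(2·150) = 0.99667.
z(H) = z(0.99667) = 2.713
z(FA) = z(0.27000) = -0.613
d' = 2.713 − (-0.613) = 3.326

d-prime = 3.33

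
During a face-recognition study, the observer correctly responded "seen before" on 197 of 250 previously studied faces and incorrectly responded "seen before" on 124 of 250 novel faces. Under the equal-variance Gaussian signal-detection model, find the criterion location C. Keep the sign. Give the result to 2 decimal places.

H = 197/250 = 0.7880
FA = 124/250 = 0.4960
z(0.7880) = 0.7995, z(0.4960) = -0.0100
c = −½·[z(H) + z(FA)] = −0.5 × (0.7995 + (-0.0100)) = -0.39475
c < 0: the observer has a liberal response bias.

C = -0.39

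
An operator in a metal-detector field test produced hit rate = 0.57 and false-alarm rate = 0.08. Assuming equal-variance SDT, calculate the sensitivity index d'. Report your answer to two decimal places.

d' = 1.58

z(H) = z(0.57) = 0.1764
z(FA) = z(0.08) = -1.4051
d' = z(H) − z(FA) = 0.1764 − (-1.4051) = 1.5815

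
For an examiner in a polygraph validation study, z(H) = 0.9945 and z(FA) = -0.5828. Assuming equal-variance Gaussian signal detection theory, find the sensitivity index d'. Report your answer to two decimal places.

d' = z(H) − z(FA) = 0.9945 − (-0.5828) = 1.5773

d' = 1.58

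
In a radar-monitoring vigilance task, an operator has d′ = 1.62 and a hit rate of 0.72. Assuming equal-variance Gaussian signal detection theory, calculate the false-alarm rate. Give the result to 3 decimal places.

z(hit rate) = z(0.72) = 0.5828
z(FA) = z(H) − d' = 0.5828 − 1.62 = -1.0372
false-alarm rate = Φ(-1.0372) = 0.1498

false-alarm rate = 0.150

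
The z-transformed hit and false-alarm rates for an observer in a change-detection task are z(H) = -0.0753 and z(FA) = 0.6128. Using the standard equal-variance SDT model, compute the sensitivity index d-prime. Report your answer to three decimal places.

d-prime = -0.688

d' = z(H) − z(FA) = -0.0753 − 0.6128 = -0.6881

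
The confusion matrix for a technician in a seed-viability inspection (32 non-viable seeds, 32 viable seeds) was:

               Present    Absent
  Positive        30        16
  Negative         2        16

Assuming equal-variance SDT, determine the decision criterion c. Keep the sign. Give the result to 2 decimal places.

c = -0.77

H = 30/32 = 0.9375
FA = 16/32 = 0.5000
z(0.9375) = 1.534, z(0.5000) = 0.000
c = −½·[z(H) + z(FA)] = −0.5 × (1.534 + 0.000) = -0.767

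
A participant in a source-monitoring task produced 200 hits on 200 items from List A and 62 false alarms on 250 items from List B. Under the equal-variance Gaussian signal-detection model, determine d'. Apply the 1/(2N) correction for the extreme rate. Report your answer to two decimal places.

The hit rate is 200/200 = 1, so apply the 1/(2N) correction: H → 1 − 1/(2·200) = 0.99750.
z(H) = z(0.99750) = 2.807
z(FA) = z(0.24800) = -0.681
d' = 2.807 − (-0.681) = 3.488

d' = 3.49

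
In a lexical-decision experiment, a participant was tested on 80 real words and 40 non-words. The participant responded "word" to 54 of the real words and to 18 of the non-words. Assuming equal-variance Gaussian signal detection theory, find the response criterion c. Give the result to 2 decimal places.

c = -0.16

H = 54/80 = 0.6750
FA = 18/40 = 0.4500
z(0.6750) = 0.4538, z(0.4500) = -0.1257
c = −½·[z(H) + z(FA)] = −0.5 × (0.4538 + (-0.1257)) = -0.16405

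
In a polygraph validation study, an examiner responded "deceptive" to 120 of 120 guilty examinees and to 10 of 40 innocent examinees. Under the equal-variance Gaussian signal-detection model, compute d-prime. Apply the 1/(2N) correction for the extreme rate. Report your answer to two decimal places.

The hit rate is 120/120 = 1, so apply the 1/(2N) correction: H → 1 − 1/(2·120) = 0.99583.
z(H) = z(0.99583) = 2.638
z(FA) = z(0.25000) = -0.674
d' = 2.638 − (-0.674) = 3.312

d-prime = 3.31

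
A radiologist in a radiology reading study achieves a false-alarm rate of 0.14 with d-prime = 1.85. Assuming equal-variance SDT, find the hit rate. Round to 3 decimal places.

z(false-alarm rate) = z(0.14) = -1.0803
z(H) = z(FA) + d' = -1.0803 + 1.85 = 0.7697
hit rate = Φ(0.7697) = 0.7793

hit rate = 0.779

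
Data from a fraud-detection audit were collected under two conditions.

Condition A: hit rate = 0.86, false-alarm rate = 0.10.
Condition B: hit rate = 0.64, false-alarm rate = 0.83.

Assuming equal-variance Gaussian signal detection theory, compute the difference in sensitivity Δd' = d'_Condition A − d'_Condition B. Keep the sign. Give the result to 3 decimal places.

Δd' = 2.958

Condition A: z(0.86) = 1.0803, z(0.10) = -1.2816, d' = 2.3619
Condition B: z(0.64) = 0.3585, z(0.83) = 0.9542, d' = -0.5957
Δd' = d'_Condition A − d'_Condition B = 2.3619 − (-0.5957) = 2.9576
Condition A has the higher sensitivity.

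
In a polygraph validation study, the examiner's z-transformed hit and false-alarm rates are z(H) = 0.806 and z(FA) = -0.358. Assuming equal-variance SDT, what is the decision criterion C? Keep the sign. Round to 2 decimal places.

C = -0.22

c = −½·[z(H) + z(FA)] = −½·(0.806 + (-0.358)) = -0.224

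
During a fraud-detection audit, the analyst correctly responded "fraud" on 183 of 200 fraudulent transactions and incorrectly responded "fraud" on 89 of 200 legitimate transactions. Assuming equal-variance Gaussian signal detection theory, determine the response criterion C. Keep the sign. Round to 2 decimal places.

C = -0.62

H = 183/200 = 0.9150
FA = 89/200 = 0.4450
z(H) = z(0.9150) = 1.3722
z(FA) = z(0.4450) = -0.1383
c = −½·[z(H) + z(FA)] = −0.5 × (1.3722 + (-0.1383)) = -0.61695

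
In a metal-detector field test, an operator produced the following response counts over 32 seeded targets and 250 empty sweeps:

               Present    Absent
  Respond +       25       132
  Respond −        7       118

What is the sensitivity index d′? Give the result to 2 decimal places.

d′ = 0.71

H = 25/32 = 0.7812
FA = 132/250 = 0.5280
Φ⁻¹(H) = 0.776
Φ⁻¹(FA) = 0.070
d' = z(H) − z(FA) = 0.776 − 0.070 = 0.706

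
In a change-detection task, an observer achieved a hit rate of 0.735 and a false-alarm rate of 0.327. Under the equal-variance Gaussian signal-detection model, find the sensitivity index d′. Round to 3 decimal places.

d′ = 1.076

z(H) = z(0.735) = 0.6280
z(FA) = z(0.327) = -0.4482
d' = z(H) − z(FA) = 0.6280 − (-0.4482) = 1.0762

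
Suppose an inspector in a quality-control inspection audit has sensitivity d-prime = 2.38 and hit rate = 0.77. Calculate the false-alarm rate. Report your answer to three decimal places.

z(hit rate) = z(0.77) = 0.7388
z(FA) = z(H) − d' = 0.7388 − 2.38 = -1.6412
false-alarm rate = Φ(-1.6412) = 0.0504

false-alarm rate = 0.050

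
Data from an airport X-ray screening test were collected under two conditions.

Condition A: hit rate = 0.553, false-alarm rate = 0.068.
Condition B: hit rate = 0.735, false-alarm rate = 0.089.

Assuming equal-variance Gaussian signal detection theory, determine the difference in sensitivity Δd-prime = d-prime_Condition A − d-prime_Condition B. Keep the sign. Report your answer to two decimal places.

Δd-prime = -0.35

Condition A: z(0.553) = 0.133, z(0.068) = -1.491, d' = 1.624
Condition B: z(0.735) = 0.628, z(0.089) = -1.347, d' = 1.975
Δd' = d'_Condition A − d'_Condition B = 1.624 − 1.975 = -0.351
Condition B has the higher sensitivity.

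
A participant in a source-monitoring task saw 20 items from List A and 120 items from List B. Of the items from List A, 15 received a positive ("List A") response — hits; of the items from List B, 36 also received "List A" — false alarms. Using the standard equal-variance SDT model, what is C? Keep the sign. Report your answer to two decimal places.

C = -0.08

H = 15/20 = 0.7500
FA = 36/120 = 0.3000
z(H) = z(0.7500) = 0.6745
z(FA) = z(0.3000) = -0.5244
c = −½·[z(H) + z(FA)] = −0.5 × (0.6745 + (-0.5244)) = -0.07505
c < 0: the participant has a liberal response bias.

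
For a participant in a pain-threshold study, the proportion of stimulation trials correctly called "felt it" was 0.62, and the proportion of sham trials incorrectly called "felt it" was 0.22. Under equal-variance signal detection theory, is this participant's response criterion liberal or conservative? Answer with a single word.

z(H) = 0.305, z(FA) = -0.772
c = −½·(z(H) + z(FA)) = 0.2335
c > 0 → conservative criterion (biased toward responding “no”).

conservative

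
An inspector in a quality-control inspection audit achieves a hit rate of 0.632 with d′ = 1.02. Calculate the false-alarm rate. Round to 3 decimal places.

z(hit rate) = z(0.632) = 0.3372
z(FA) = z(H) − d' = 0.3372 − 1.02 = -0.6828
false-alarm rate = Φ(-0.6828) = 0.2474

false-alarm rate = 0.247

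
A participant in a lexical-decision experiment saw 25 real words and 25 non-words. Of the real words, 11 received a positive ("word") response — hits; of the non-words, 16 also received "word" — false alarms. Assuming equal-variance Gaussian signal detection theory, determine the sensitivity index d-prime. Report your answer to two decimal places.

H = 11/25 = 0.4400
FA = 16/25 = 0.6400
Φ⁻¹(H) = Φ⁻¹(0.4400) = -0.1510
Φ⁻¹(FA) = Φ⁻¹(0.6400) = 0.3585
d' = z(H) − z(FA) = -0.1510 − 0.3585 = -0.5095

d-prime = -0.51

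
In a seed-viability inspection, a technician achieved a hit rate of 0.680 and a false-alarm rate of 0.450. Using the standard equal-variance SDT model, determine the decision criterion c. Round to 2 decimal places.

z(H) = 0.468
z(FA) = -0.126
c = −½·[z(H) + z(FA)] = −0.5 × (0.468 + (-0.126)) = -0.171

c = -0.17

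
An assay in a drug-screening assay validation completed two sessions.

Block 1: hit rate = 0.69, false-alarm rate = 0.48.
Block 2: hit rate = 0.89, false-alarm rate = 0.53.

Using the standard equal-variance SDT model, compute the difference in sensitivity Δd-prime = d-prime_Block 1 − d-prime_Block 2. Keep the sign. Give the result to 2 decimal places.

Δd-prime = -0.61

Block 1: z(0.69) = 0.496, z(0.48) = -0.050, d' = 0.546
Block 2: z(0.89) = 1.227, z(0.53) = 0.075, d' = 1.152
Δd' = d'_Block 1 − d'_Block 2 = 0.546 − 1.152 = -0.606
Block 2 has the higher sensitivity.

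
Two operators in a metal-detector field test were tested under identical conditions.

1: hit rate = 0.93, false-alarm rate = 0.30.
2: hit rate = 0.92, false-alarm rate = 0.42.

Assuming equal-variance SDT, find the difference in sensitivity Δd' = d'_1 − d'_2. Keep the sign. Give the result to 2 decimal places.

Δd' = 0.39

1: z(0.93) = 1.476, z(0.30) = -0.524, d' = 2.000
2: z(0.92) = 1.405, z(0.42) = -0.202, d' = 1.607
Δd' = d'_1 − d'_2 = 2.000 − 1.607 = 0.393
1 has the higher sensitivity.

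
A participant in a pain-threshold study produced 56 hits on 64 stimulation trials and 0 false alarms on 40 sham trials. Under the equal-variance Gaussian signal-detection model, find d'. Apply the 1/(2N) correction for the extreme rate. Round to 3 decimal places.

The false-alarm rate is 0/40 = 0, so apply the 1/(2N) correction: FA → 1/(2·40) = 0.01250.
z(H) = z(0.87500) = 1.1503
z(FA) = z(0.01250) = -2.2414
d' = 1.1503 − (-2.2414) = 3.3917

d' = 3.392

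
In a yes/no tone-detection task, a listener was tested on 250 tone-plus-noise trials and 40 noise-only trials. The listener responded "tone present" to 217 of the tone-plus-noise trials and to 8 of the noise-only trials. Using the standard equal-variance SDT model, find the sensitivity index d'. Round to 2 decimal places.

d' = 1.96

H = 217/250 = 0.8680
FA = 8/40 = 0.2000
z(H) = z(0.8680) = 1.1170
z(FA) = z(0.2000) = -0.8416
d' = z(H) − z(FA) = 1.1170 − (-0.8416) = 1.9586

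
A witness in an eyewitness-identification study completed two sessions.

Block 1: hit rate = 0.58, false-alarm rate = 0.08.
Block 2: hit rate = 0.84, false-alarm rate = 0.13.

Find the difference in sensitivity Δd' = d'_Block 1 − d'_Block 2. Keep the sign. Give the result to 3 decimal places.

Block 1: z(0.58) = 0.2019, z(0.08) = -1.4051, d' = 1.6070
Block 2: z(0.84) = 0.9945, z(0.13) = -1.1264, d' = 2.1209
Δd' = d'_Block 1 − d'_Block 2 = 1.6070 − 2.1209 = -0.5139
Block 2 has the higher sensitivity.

Δd' = -0.514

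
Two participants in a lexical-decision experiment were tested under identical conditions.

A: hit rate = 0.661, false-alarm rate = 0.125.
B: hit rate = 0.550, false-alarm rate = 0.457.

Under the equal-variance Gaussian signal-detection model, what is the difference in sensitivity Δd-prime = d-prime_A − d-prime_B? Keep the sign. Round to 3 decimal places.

Δd-prime = 1.332

A: z(0.661) = 0.4152, z(0.125) = -1.1503, d' = 1.5655
B: z(0.550) = 0.1257, z(0.457) = -0.1080, d' = 0.2337
Δd' = d'_A − d'_B = 1.5655 − 0.2337 = 1.3318
A has the higher sensitivity.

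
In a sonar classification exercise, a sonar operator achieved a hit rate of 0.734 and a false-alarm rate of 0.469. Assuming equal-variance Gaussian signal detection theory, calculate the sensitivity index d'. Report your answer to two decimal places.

d' = 0.70

z(H) = z(0.734) = 0.6250
z(FA) = z(0.469) = -0.0778
d' = z(H) − z(FA) = 0.6250 − (-0.0778) = 0.7028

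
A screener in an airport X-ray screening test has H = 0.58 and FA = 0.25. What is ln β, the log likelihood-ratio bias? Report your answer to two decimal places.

z(H) = z(0.58) = 0.202
z(FA) = z(0.25) = -0.674
ln β = −½·[z(H)² − z(FA)²] = −0.5 × (0.041 − 0.454) = 0.2065

ln β = 0.21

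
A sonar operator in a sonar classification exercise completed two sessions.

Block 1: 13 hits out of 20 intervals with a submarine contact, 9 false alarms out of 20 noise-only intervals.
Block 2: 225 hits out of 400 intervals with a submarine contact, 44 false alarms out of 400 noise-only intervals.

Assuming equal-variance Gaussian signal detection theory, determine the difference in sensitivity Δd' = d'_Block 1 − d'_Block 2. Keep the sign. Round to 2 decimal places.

Block 1: z(0.6500) = 0.385, z(0.4500) = -0.126, d' = 0.511
Block 2: z(0.5625) = 0.157, z(0.1100) = -1.227, d' = 1.384
Δd' = d'_Block 1 − d'_Block 2 = 0.511 − 1.384 = -0.873
Block 2 has the higher sensitivity.

Δd' = -0.87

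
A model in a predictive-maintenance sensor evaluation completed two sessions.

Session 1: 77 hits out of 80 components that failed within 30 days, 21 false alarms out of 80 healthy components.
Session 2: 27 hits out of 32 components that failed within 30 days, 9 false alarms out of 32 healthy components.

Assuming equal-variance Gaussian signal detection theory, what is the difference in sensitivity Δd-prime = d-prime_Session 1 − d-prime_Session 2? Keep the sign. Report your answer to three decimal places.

Δd-prime = 0.827

Session 1: z(0.9625) = 1.7805, z(0.2625) = -0.6357, d' = 2.4162
Session 2: z(0.8438) = 1.0102, z(0.2812) = -0.5793, d' = 1.5895
Δd' = d'_Session 1 − d'_Session 2 = 2.4162 − 1.5895 = 0.8267
Session 1 has the higher sensitivity.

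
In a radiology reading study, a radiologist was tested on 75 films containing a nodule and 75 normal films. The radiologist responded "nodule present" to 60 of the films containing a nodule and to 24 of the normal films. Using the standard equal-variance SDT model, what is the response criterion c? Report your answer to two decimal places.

c = -0.19

H = 60/75 = 0.8000
FA = 24/75 = 0.3200
Φ⁻¹(0.8000) = 0.8416, Φ⁻¹(0.3200) = -0.4677
c = −½·[z(H) + z(FA)] = −0.5 × (0.8416 + (-0.4677)) = -0.18695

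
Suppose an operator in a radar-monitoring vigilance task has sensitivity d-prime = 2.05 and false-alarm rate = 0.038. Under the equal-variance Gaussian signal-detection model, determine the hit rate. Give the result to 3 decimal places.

z(false-alarm rate) = z(0.038) = -1.7744
z(H) = z(FA) + d' = -1.7744 + 2.05 = 0.2756
hit rate = Φ(0.2756) = 0.6086

hit rate = 0.609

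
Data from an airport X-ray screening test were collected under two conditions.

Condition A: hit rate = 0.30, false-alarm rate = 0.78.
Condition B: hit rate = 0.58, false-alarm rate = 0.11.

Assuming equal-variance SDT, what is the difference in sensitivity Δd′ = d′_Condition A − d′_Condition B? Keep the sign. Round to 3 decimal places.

Δd′ = -2.725

Condition A: z(0.30) = -0.5244, z(0.78) = 0.7722, d' = -1.2966
Condition B: z(0.58) = 0.2019, z(0.11) = -1.2265, d' = 1.4284
Δd' = d'_Condition A − d'_Condition B = -1.2966 − 1.4284 = -2.7250
Condition B has the higher sensitivity.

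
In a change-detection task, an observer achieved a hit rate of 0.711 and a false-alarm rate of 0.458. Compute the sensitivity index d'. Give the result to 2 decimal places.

Φ⁻¹(H) = 0.5563
Φ⁻¹(FA) = -0.1055
d' = z(H) − z(FA) = 0.5563 − (-0.1055) = 0.6618

d' = 0.66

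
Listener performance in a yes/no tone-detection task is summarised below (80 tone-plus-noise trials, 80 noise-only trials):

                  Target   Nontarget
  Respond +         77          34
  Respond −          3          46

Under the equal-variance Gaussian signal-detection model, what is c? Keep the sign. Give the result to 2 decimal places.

H = 77/80 = 0.9625
FA = 34/80 = 0.4250
z(0.9625) = 1.780, z(0.4250) = -0.189
c = −½·[z(H) + z(FA)] = −0.5 × (1.780 + (-0.189)) = -0.7955

c = -0.80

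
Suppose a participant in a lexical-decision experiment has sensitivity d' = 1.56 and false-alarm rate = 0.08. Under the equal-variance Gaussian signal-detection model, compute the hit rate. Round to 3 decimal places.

z(false-alarm rate) = z(0.08) = -1.4051
z(H) = z(FA) + d' = -1.4051 + 1.56 = 0.1549
hit rate = Φ(0.1549) = 0.5615

hit rate = 0.562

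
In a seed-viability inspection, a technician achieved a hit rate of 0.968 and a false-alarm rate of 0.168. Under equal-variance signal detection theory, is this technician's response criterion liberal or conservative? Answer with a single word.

z(H) = 1.852, z(FA) = -0.962
c = −½·(z(H) + z(FA)) = -0.445
c < 0 → liberal criterion (biased toward responding “yes”).

liberal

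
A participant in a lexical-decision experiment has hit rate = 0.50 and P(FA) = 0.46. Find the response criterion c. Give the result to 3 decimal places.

c = 0.050

z(0.50) = 0.0000, z(0.46) = -0.1004
c = −½·[z(H) + z(FA)] = −0.5 × (0.0000 + (-0.1004)) = 0.0502
c > 0: the participant has a conservative response bias.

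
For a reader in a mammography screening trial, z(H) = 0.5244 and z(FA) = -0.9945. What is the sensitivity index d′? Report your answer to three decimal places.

d′ = 1.519

d' = z(H) − z(FA) = 0.5244 − (-0.9945) = 1.5189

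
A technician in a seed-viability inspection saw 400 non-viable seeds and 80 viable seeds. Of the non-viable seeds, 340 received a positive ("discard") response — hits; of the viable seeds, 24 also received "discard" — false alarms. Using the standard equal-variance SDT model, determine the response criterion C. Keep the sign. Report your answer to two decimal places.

C = -0.26

H = 340/400 = 0.8500
FA = 24/80 = 0.3000
Φ⁻¹(H) = Φ⁻¹(0.8500) = 1.0364
Φ⁻¹(FA) = Φ⁻¹(0.3000) = -0.5244
c = −½·[z(H) + z(FA)] = −0.5 × (1.0364 + (-0.5244)) = -0.2560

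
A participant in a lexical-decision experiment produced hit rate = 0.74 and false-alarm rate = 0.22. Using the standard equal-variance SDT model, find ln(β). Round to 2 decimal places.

Φ⁻¹(0.74) = 0.643, Φ⁻¹(0.22) = -0.772
ln β = −½·[z(H)² − z(FA)²] = −0.5 × (0.413 − 0.596) = 0.0915

ln β = 0.09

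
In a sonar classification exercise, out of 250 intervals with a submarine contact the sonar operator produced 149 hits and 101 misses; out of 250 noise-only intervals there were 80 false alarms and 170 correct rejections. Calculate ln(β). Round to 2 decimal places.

H = 149/250 = 0.5960
FA = 80/250 = 0.3200
Φ⁻¹(H) = Φ⁻¹(0.5960) = 0.243
Φ⁻¹(FA) = Φ⁻¹(0.3200) = -0.468
ln β = −½·[z(H)² − z(FA)²] = −0.5 × (0.059 − 0.219) = 0.080

ln β = 0.08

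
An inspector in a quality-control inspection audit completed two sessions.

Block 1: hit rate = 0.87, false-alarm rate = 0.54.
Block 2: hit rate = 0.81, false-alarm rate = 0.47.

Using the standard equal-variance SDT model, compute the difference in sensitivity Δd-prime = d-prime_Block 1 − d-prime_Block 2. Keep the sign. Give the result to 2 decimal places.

Δd-prime = 0.07

Block 1: z(0.87) = 1.126, z(0.54) = 0.100, d' = 1.026
Block 2: z(0.81) = 0.878, z(0.47) = -0.075, d' = 0.953
Δd' = d'_Block 1 − d'_Block 2 = 1.026 − 0.953 = 0.073
Block 1 has the higher sensitivity.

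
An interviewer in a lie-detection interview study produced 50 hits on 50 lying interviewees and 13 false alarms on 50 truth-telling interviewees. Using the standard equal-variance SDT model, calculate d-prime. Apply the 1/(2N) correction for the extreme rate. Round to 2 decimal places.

The hit rate is 50/50 = 1, so apply the 1/(2N) correction: H → 1 − 1/(2·50) = 0.99000.
z(H) = z(0.99000) = 2.326
z(FA) = z(0.26000) = -0.643
d' = 2.326 − (-0.643) = 2.969

d-prime = 2.97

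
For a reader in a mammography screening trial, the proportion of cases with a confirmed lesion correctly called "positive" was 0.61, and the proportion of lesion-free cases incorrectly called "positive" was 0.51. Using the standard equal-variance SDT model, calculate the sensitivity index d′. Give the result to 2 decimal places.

z(H) = 0.2793
z(FA) = 0.0251
d' = z(H) − z(FA) = 0.2793 − 0.0251 = 0.2542

d′ = 0.25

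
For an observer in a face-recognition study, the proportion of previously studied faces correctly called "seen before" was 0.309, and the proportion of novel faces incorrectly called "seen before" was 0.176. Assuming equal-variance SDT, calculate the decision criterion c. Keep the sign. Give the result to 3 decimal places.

c = 0.715

z(H) = z(0.309) = -0.4987
z(FA) = z(0.176) = -0.9307
c = −½·[z(H) + z(FA)] = −0.5 × (-0.4987 + (-0.9307)) = 0.7147
c > 0: the observer has a conservative response bias.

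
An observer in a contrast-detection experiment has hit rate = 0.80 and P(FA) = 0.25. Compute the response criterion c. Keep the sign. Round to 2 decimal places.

z(H) = z(0.80) = 0.842
z(FA) = z(0.25) = -0.674
c = −½·[z(H) + z(FA)] = −0.5 × (0.842 + (-0.674)) = -0.084

c = -0.08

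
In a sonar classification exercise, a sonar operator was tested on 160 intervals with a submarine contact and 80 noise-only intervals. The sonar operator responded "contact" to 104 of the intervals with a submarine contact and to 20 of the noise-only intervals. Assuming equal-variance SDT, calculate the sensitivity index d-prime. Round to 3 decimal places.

H = 104/160 = 0.6500
FA = 20/80 = 0.2500
Φ⁻¹(H) = Φ⁻¹(0.6500) = 0.3853
Φ⁻¹(FA) = Φ⁻¹(0.2500) = -0.6745
d' = z(H) − z(FA) = 0.3853 − (-0.6745) = 1.0598

d-prime = 1.060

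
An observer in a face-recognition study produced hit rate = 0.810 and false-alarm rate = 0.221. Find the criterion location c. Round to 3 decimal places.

c = -0.055

z(0.810) = 0.8779, z(0.221) = -0.7688
c = −½·[z(H) + z(FA)] = −0.5 × (0.8779 + (-0.7688)) = -0.05455
c < 0: the observer has a liberal response bias.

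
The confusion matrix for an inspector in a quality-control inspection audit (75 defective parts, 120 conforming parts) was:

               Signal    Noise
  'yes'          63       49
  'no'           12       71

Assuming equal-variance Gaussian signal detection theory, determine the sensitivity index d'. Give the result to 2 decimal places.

H = 63/75 = 0.8400
FA = 49/120 = 0.4083
z(H) = 0.994
z(FA) = -0.232
d' = z(H) − z(FA) = 0.994 − (-0.232) = 1.226

d' = 1.23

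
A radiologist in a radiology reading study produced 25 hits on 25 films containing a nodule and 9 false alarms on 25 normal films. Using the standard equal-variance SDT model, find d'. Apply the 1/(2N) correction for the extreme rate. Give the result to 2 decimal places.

d' = 2.41

The hit rate is 25/25 = 1, so apply the 1/(2N) correction: H → 1 − 1/(2·25) = 0.98000.
z(H) = z(0.98000) = 2.054
z(FA) = z(0.36000) = -0.358
d' = 2.054 − (-0.358) = 2.412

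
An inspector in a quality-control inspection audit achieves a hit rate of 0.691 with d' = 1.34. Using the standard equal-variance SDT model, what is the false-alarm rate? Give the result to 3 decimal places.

false-alarm rate = 0.200

z(hit rate) = z(0.691) = 0.4987
z(FA) = z(H) − d' = 0.4987 − 1.34 = -0.8413
false-alarm rate = Φ(-0.8413) = 0.2001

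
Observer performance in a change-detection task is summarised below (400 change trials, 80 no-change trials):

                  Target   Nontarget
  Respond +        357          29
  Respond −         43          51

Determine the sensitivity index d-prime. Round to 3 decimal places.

H = 357/400 = 0.8925
FA = 29/80 = 0.3625
Φ⁻¹(H) = Φ⁻¹(0.8925) = 1.2399
Φ⁻¹(FA) = Φ⁻¹(0.3625) = -0.3518
d' = z(H) − z(FA) = 1.2399 − (-0.3518) = 1.5917

d-prime = 1.592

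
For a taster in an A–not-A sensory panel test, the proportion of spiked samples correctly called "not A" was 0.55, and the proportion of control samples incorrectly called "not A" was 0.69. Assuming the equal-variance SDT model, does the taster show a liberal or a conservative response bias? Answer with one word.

liberal

z(H) = 0.126, z(FA) = 0.496
c = −½·(z(H) + z(FA)) = -0.311
c < 0 → liberal criterion (biased toward responding “yes”).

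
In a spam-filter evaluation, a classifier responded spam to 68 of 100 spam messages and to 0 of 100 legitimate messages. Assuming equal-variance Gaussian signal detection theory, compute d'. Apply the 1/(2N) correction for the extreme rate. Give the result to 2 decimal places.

The false-alarm rate is 0/100 = 0, so apply the 1/(2N) correction: FA → 1/(2·100) = 0.00500.
z(H) = z(0.68000) = 0.468
z(FA) = z(0.00500) = -2.576
d' = 0.468 − (-2.576) = 3.044

d' = 3.04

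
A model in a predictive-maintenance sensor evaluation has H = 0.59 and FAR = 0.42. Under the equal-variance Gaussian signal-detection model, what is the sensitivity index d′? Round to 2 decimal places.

d′ = 0.43

z(H) = z(0.59) = 0.2275
z(FA) = z(0.42) = -0.2019
d' = z(H) − z(FA) = 0.2275 − (-0.2019) = 0.4294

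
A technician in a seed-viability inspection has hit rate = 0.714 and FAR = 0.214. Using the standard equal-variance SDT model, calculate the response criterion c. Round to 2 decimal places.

c = 0.11

z(H) = 0.565
z(FA) = -0.793
c = −½·[z(H) + z(FA)] = −0.5 × (0.565 + (-0.793)) = 0.114
c > 0: the technician has a conservative response bias.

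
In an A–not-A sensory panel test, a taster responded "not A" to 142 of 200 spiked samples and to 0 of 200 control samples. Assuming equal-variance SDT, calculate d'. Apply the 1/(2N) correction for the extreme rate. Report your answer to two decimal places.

d' = 3.36

The false-alarm rate is 0/200 = 0, so apply the 1/(2N) correction: FA → 1/(2·200) = 0.00250.
z(H) = z(0.71000) = 0.553
z(FA) = z(0.00250) = -2.807
d' = 0.553 − (-2.807) = 3.360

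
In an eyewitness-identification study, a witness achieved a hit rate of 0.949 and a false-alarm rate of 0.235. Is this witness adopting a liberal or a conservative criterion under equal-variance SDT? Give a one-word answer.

z(H) = 1.635, z(FA) = -0.722
c = −½·(z(H) + z(FA)) = -0.4565
c < 0 → liberal criterion (biased toward responding “yes”).

liberal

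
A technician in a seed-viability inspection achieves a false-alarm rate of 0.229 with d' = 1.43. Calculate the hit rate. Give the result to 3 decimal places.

hit rate = 0.754

z(false-alarm rate) = z(0.229) = -0.7421
z(H) = z(FA) + d' = -0.7421 + 1.43 = 0.6879
hit rate = Φ(0.6879) = 0.7542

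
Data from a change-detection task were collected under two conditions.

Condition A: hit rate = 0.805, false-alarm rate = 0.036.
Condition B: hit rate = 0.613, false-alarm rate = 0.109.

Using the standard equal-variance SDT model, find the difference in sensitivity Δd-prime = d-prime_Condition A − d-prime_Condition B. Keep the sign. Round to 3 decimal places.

Δd-prime = 1.140

Condition A: z(0.805) = 0.8596, z(0.036) = -1.7991, d' = 2.6587
Condition B: z(0.613) = 0.2871, z(0.109) = -1.2319, d' = 1.5190
Δd' = d'_Condition A − d'_Condition B = 2.6587 − 1.5190 = 1.1397
Condition A has the higher sensitivity.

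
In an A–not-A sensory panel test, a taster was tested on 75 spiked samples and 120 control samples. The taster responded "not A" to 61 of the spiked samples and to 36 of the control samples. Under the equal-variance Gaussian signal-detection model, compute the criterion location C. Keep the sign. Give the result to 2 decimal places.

C = -0.18

H = 61/75 = 0.8133
FA = 36/120 = 0.3000
Φ⁻¹(H) = 0.8901
Φ⁻¹(FA) = -0.5244
c = −½·[z(H) + z(FA)] = −0.5 × (0.8901 + (-0.5244)) = -0.18285
c < 0: the taster has a liberal response bias.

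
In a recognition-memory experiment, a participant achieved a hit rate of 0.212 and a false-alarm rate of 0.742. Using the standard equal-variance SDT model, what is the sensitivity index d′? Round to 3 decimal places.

d′ = -1.449

Φ⁻¹(0.212) = -0.7995, Φ⁻¹(0.742) = 0.6495
d' = z(H) − z(FA) = -0.7995 − 0.6495 = -1.4490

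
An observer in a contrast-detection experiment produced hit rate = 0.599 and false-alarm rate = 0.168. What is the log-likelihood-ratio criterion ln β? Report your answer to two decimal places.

ln β = 0.43

Φ⁻¹(H) = 0.251
Φ⁻¹(FA) = -0.962
ln β = −½·[z(H)² − z(FA)²] = −0.5 × (0.063 − 0.925) = 0.431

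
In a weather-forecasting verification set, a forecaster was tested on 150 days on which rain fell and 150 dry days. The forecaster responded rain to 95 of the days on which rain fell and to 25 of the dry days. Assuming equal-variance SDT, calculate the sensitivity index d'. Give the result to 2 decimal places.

H = 95/150 = 0.6333
FA = 25/150 = 0.1667
z(H) = z(0.6333) = 0.341
z(FA) = z(0.1667) = -0.967
d' = z(H) − z(FA) = 0.341 − (-0.967) = 1.308

d' = 1.31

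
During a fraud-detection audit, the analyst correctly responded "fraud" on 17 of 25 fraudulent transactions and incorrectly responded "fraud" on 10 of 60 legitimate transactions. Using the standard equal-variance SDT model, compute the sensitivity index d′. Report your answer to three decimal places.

H = 17/25 = 0.6800
FA = 10/60 = 0.1667
z(H) = z(0.6800) = 0.4677
z(FA) = z(0.1667) = -0.9673
d' = z(H) − z(FA) = 0.4677 − (-0.9673) = 1.4350

d′ = 1.435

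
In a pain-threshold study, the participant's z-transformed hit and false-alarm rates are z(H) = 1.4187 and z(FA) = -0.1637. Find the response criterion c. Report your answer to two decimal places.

c = −½·[z(H) + z(FA)] = −½·(1.4187 + (-0.1637)) = -0.6275

c = -0.63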